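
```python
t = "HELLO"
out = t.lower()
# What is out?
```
Trace:
  t='HELLO'
  t='HELLO', out='hello'

Final answer: 'hello'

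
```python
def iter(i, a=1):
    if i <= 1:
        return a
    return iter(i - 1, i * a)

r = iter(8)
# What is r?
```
Call trace:
iter(i=8, a=1)
  iter(i=7, a=8)
    iter(i=6, a=56)
      iter(i=5, a=336)
        iter(i=4, a=1680)
          iter(i=3, a=6720)
            iter(i=2, a=20160)
              iter(i=1, a=40320)
              -> return 40320
            -> return 40320
          -> return 40320
        -> return 40320
      -> return 40320
    -> return 40320
  -> return 40320
-> return 40320

Final answer: 40320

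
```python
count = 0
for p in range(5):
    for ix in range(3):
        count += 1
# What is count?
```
Trace:
  count=0
  count=1, p=0, ix=0
  count=2, p=0, ix=1
  count=3, p=0, ix=2
  count=4, p=1, ix=0
  count=5, p=1, ix=1
  count=6, p=1, ix=2
  count=7, p=2, ix=0
  count=8, p=2, ix=1
  count=9, p=2, ix=2
  count=10, p=3, ix=0
  count=11, p=3, ix=1
  count=12, p=3, ix=2
  count=13, p=4, ix=0
  count=14, p=4, ix=1
  count=15, p=4, ix=2

Final answer: 15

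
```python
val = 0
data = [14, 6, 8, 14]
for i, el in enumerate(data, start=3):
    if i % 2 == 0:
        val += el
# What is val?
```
Trace:
  val=0
  val=0, i=3, el=14
  val=6, i=4, el=6
  val=6, i=5, el=8
  val=20, i=6, el=14

Final answer: 20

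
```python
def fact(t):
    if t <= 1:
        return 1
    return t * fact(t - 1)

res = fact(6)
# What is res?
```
Call trace:
fact(t=6)
  fact(t=5)
    fact(t=4)
      fact(t=3)
        fact(t=2)
          fact(t=1)
          -> return 1
        -> return 2
      -> return 6
    -> return 24
  -> return 120
-> return 720

Final answer: 720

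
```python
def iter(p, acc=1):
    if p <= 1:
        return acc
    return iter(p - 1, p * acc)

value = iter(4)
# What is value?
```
Call trace:
iter(p=4, acc=1)
  iter(p=3, acc=4)
    iter(p=2, acc=12)
      iter(p=1, acc=24)
      -> return 24
    -> return 24
  -> return 24
-> return 24

Final answer: 24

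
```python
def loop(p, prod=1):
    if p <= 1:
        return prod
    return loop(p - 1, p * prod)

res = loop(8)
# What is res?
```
Call trace:
loop(p=8, prod=1)
  loop(p=7, prod=8)
    loop(p=6, prod=56)
      loop(p=5, prod=336)
        loop(p=4, prod=1680)
          loop(p=3, prod=6720)
            loop(p=2, prod=20160)
              loop(p=1, prod=40320)
              -> return 40320
            -> return 40320
          -> return 40320
        -> return 40320
      -> return 40320
    -> return 40320
  -> return 40320
-> return 40320

Final answer: 40320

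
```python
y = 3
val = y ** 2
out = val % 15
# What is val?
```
Trace:
  y=3
  y=3, val=9
  y=3, val=9, out=9

Final answer: 9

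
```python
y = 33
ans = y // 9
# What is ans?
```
Trace:
  y=33
  y=33, ans=3

Final answer: 3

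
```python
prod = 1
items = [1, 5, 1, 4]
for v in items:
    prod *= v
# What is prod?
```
Trace:
  prod=1
  prod=1, v=1
  prod=5, v=5
  prod=5, v=1
  prod=20, v=4

Final answer: 20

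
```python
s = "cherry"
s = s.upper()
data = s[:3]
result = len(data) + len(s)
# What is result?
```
Trace:
  s='cherry'
  s='CHERRY'
  s='CHERRY', data='CHE'
  s='CHERRY', data='CHE', result=9

Final answer: 9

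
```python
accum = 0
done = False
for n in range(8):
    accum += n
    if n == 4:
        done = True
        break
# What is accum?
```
Trace:
  accum=0
  accum=0, done=False
  accum=0, done=False, n=0
  accum=1, done=False, n=1
  accum=3, done=False, n=2
  accum=6, done=False, n=3
  accum=10, done=True, n=4

Final answer: 10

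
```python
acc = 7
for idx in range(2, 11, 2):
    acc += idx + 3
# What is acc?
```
Trace:
  acc=7
  acc=12, idx=2
  acc=19, idx=4
  acc=28, idx=6
  acc=39, idx=8
  acc=52, idx=10

Final answer: 52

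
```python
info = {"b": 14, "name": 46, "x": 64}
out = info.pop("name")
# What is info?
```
Trace:
  info={'b': 14, 'name': 46, 'x': 64}
  info={'b': 14, 'x': 64}, out=46

Final answer: {'b': 14, 'x': 64}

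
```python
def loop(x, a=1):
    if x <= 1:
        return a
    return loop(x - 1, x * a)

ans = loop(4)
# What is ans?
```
Call trace:
loop(x=4, a=1)
  loop(x=3, a=4)
    loop(x=2, a=12)
      loop(x=1, a=24)
      -> return 24
    -> return 24
  -> return 24
-> return 24

Final answer: 24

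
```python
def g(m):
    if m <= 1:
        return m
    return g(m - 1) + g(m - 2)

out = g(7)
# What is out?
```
Call trace (a repeated sub-call is expanded the first time; later identical calls just restate its return value):
g(m=7)
  g(m=6)
    g(m=5)
      g(m=4)
        g(m=3)
          g(m=2)
            g(m=1)
            -> return 1
            g(m=0)
            -> return 0
          -> return 1
          g(m=1)
          -> return 1
        -> return 2
        g(m=2) -> return 1  (same call as traced above)
      -> return 3
      g(m=3) -> return 2  (same call as traced above)
    -> return 5
    g(m=4) -> return 3  (same call as traced above)
  -> return 8
  g(m=5) -> return 5  (same call as traced above)
-> return 13

Final answer: 13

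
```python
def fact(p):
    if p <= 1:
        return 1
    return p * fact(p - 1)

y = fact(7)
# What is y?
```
Call trace:
fact(p=7)
  fact(p=6)
    fact(p=5)
      fact(p=4)
        fact(p=3)
          fact(p=2)
            fact(p=1)
            -> return 1
          -> return 2
        -> return 6
      -> return 24
    -> return 120
  -> return 720
-> return 5040

Final answer: 5040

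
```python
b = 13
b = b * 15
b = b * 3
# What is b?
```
Trace:
  b=13
  b=195
  b=585

Final answer: 585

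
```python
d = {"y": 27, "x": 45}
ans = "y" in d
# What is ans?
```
Trace:
  d={'y': 27, 'x': 45}
  d={'y': 27, 'x': 45}, ans=True

Final answer: True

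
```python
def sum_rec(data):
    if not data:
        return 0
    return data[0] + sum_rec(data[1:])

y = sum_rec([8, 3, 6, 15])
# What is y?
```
Call trace:
sum_rec(data=[8, 3, 6, 15])
  sum_rec(data=[3, 6, 15])
    sum_rec(data=[6, 15])
      sum_rec(data=[15])
        sum_rec(data=[])
        -> return 0
      -> return 15
    -> return 21
  -> return 24
-> return 32

Final answer: 32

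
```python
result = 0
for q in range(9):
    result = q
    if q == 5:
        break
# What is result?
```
Trace:
  result=0
  result=0, q=0
  result=1, q=1
  result=2, q=2
  result=3, q=3
  result=4, q=4
  result=5, q=5

Final answer: 5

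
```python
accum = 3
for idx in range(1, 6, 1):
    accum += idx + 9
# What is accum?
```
Trace:
  accum=3
  accum=13, idx=1
  accum=24, idx=2
  accum=36, idx=3
  accum=49, idx=4
  accum=63, idx=5

Final answer: 63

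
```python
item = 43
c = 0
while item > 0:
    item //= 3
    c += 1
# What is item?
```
Trace:
  item=43
  item=43, c=0
  item=14, c=1
  item=4, c=2
  item=1, c=3
  item=0, c=4

Final answer: 0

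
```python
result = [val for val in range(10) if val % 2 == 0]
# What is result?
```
Trace:
  val=0
  val=1
  val=2
  val=3
  val=4
  val=5
  val=6
  val=7
  val=8
  val=9
  result=[0, 2, 4, 6, 8]

Final answer: [0, 2, 4, 6, 8]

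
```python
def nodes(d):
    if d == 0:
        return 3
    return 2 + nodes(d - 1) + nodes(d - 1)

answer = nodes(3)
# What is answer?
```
Call trace (a repeated sub-call is expanded the first time; later identical calls just restate its return value):
nodes(d=3)
  nodes(d=2)
    nodes(d=1)
      nodes(d=0)
      -> return 3
      nodes(d=0)
      -> return 3
    -> return 8
    nodes(d=1) -> return 8  (same call as traced above)
  -> return 18
  nodes(d=2) -> return 18  (same call as traced above)
-> return 38

Final answer: 38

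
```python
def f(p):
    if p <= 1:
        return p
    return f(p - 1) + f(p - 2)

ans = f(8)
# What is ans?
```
Call trace (a repeated sub-call is expanded the first time; later identical calls just restate its return value):
f(p=8)
  f(p=7)
    f(p=6)
      f(p=5)
        f(p=4)
          f(p=3)
            f(p=2)
              f(p=1)
              -> return 1
              f(p=0)
              -> return 0
            -> return 1
            f(p=1)
            -> return 1
          -> return 2
          f(p=2) -> return 1  (same call as traced above)
        -> return 3
        f(p=3) -> return 2  (same call as traced above)
      -> return 5
      f(p=4) -> return 3  (same call as traced above)
    -> return 8
    f(p=5) -> return 5  (same call as traced above)
  -> return 13
  f(p=6) -> return 8  (same call as traced above)
-> return 21

Final answer: 21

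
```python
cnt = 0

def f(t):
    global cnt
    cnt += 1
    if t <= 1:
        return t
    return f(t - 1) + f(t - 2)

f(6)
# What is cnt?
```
Call trace (a repeated sub-call is expanded the first time; later identical calls just restate its return value):
f(t=6)
  f(t=5)
    f(t=4)
      f(t=3)
        f(t=2)
          f(t=1)
          -> return 1
          f(t=0)
          -> return 0
        -> return 1
        f(t=1)
        -> return 1
      -> return 2
      f(t=2) -> return 1  (same call as traced above)
    -> return 3
    f(t=3) -> return 2  (same call as traced above)
  -> return 5
  f(t=4) -> return 3  (same call as traced above)
-> return 8

cnt is incremented once per call, so count the calls in each subtree. Let C(t) = number of calls made by f(t).
C(0) = C(1) = 1 (base case, no recursion); C(t) = 1 + C(t - 1) + C(t - 2) otherwise.
C(2) = 1 + C(1) + C(0) = 1 + 1 + 1 = 3
C(3) = 1 + C(2) + C(1) = 1 + 3 + 1 = 5
C(4) = 1 + C(3) + C(2) = 1 + 5 + 3 = 9
C(5) = 1 + C(4) + C(3) = 1 + 9 + 5 = 15
C(6) = 1 + C(5) + C(4) = 1 + 15 + 9 = 25
cnt = C(6) = 25

Final answer: 25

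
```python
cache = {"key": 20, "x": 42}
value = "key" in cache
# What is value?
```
Trace:
  cache={'key': 20, 'x': 42}
  cache={'key': 20, 'x': 42}, value=True

Final answer: True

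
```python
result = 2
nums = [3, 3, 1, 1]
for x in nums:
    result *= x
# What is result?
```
Trace:
  result=2
  result=6, x=3
  result=18, x=3
  result=18, x=1
  result=18, x=1

Final answer: 18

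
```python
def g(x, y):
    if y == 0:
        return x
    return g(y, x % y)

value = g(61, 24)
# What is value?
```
Call trace:
g(x=61, y=24)
  g(x=24, y=13)
    g(x=13, y=11)
      g(x=11, y=2)
        g(x=2, y=1)
          g(x=1, y=0)
          -> return 1
        -> return 1
      -> return 1
    -> return 1
  -> return 1
-> return 1

Final answer: 1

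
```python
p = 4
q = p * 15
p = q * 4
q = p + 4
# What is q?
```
Trace:
  p=4
  p=4, q=60
  p=240, q=60
  p=240, q=244

Final answer: 244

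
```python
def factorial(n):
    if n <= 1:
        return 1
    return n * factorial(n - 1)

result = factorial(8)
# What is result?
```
Call trace:
factorial(n=8)
  factorial(n=7)
    factorial(n=6)
      factorial(n=5)
        factorial(n=4)
          factorial(n=3)
            factorial(n=2)
              factorial(n=1)
              -> return 1
            -> return 2
          -> return 6
        -> return 24
      -> return 120
    -> return 720
  -> return 5040
-> return 40320

Final answer: 40320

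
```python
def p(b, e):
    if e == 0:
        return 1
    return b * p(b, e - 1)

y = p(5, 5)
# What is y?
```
Call trace:
p(b=5, e=5)
  p(b=5, e=4)
    p(b=5, e=3)
      p(b=5, e=2)
        p(b=5, e=1)
          p(b=5, e=0)
          -> return 1
        -> return 5
      -> return 25
    -> return 125
  -> return 625
-> return 3125

Final answer: 3125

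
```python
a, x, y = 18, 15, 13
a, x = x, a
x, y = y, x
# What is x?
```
Trace:
  a=18, x=15, y=13
  a=15, x=18, y=13
  a=15, x=13, y=18

Final answer: 13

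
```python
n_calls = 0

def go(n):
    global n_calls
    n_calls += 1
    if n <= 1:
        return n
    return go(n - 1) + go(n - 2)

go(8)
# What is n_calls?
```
Call trace (a repeated sub-call is expanded the first time; later identical calls just restate its return value):
go(n=8)
  go(n=7)
    go(n=6)
      go(n=5)
        go(n=4)
          go(n=3)
            go(n=2)
              go(n=1)
              -> return 1
              go(n=0)
              -> return 0
            -> return 1
            go(n=1)
            -> return 1
          -> return 2
          go(n=2) -> return 1  (same call as traced above)
        -> return 3
        go(n=3) -> return 2  (same call as traced above)
      -> return 5
      go(n=4) -> return 3  (same call as traced above)
    -> return 8
    go(n=5) -> return 5  (same call as traced above)
  -> return 13
  go(n=6) -> return 8  (same call as traced above)
-> return 21

n_calls is incremented once per call, so count the calls in each subtree. Let C(n) = number of calls made by go(n).
C(0) = C(1) = 1 (base case, no recursion); C(n) = 1 + C(n - 1) + C(n - 2) otherwise.
C(2) = 1 + C(1) + C(0) = 1 + 1 + 1 = 3
C(3) = 1 + C(2) + C(1) = 1 + 3 + 1 = 5
C(4) = 1 + C(3) + C(2) = 1 + 5 + 3 = 9
C(5) = 1 + C(4) + C(3) = 1 + 9 + 5 = 15
C(6) = 1 + C(5) + C(4) = 1 + 15 + 9 = 25
C(7) = 1 + C(6) + C(5) = 1 + 25 + 15 = 41
C(8) = 1 + C(7) + C(6) = 1 + 41 + 25 = 67
n_calls = C(8) = 67

Final answer: 67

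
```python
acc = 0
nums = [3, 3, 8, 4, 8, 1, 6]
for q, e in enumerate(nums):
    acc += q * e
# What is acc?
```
Trace:
  acc=0
  acc=0, q=0, e=3
  acc=3, q=1, e=3
  acc=19, q=2, e=8
  acc=31, q=3, e=4
  acc=63, q=4, e=8
  acc=68, q=5, e=1
  acc=104, q=6, e=6

Final answer: 104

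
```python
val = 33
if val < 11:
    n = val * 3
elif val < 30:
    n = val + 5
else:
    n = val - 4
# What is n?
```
Trace:
  val=33
  val=33, n=29

Final answer: 29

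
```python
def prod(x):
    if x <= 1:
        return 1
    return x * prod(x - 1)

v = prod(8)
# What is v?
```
Call trace:
prod(x=8)
  prod(x=7)
    prod(x=6)
      prod(x=5)
        prod(x=4)
          prod(x=3)
            prod(x=2)
              prod(x=1)
              -> return 1
            -> return 2
          -> return 6
        -> return 24
      -> return 120
    -> return 720
  -> return 5040
-> return 40320

Final answer: 40320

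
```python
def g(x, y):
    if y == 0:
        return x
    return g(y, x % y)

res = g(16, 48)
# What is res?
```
Call trace:
g(x=16, y=48)
  g(x=48, y=16)
    g(x=16, y=0)
    -> return 16
  -> return 16
-> return 16

Final answer: 16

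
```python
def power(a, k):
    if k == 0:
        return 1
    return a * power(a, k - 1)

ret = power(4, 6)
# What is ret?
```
Call trace:
power(a=4, k=6)
  power(a=4, k=5)
    power(a=4, k=4)
      power(a=4, k=3)
        power(a=4, k=2)
          power(a=4, k=1)
            power(a=4, k=0)
            -> return 1
          -> return 4
        -> return 16
      -> return 64
    -> return 256
  -> return 1024
-> return 4096

Final answer: 4096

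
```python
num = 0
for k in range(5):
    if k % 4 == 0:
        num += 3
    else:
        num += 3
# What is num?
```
Trace:
  num=0
  num=3, k=0
  num=6, k=1
  num=9, k=2
  num=12, k=3
  num=15, k=4

Final answer: 15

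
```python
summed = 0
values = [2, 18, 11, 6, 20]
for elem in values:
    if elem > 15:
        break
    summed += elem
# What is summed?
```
Trace:
  summed=0
  summed=2, elem=2
  summed=2, elem=18

Final answer: 2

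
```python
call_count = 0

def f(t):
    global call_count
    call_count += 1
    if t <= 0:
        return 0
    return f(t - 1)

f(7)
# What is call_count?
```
Call trace:
f(t=7)
  f(t=6)
    f(t=5)
      f(t=4)
        f(t=3)
          f(t=2)
            f(t=1)
              f(t=0)
              -> return 0
            -> return 0
          -> return 0
        -> return 0
      -> return 0
    -> return 0
  -> return 0
-> return 0

call_count is incremented once per call. f is entered once for each t = 7, 6, 5, 4, 3, 2, 1, 0 (the t <= 0 call returns without recursing), i.e. 7 + 1 calls.
call_count = 8

Final answer: 8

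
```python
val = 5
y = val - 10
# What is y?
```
Trace:
  val=5
  val=5, y=-5

Final answer: -5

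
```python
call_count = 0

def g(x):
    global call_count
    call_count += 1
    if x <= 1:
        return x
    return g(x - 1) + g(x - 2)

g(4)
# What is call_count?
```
Call trace (a repeated sub-call is expanded the first time; later identical calls just restate its return value):
g(x=4)
  g(x=3)
    g(x=2)
      g(x=1)
      -> return 1
      g(x=0)
      -> return 0
    -> return 1
    g(x=1)
    -> return 1
  -> return 2
  g(x=2) -> return 1  (same call as traced above)
-> return 3

call_count is incremented once per call, so count the calls in each subtree. Let C(x) = number of calls made by g(x).
C(0) = C(1) = 1 (base case, no recursion); C(x) = 1 + C(x - 1) + C(x - 2) otherwise.
C(2) = 1 + C(1) + C(0) = 1 + 1 + 1 = 3
C(3) = 1 + C(2) + C(1) = 1 + 3 + 1 = 5
C(4) = 1 + C(3) + C(2) = 1 + 5 + 3 = 9
call_count = C(4) = 9

Final answer: 9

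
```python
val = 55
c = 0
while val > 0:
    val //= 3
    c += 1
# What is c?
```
Trace:
  val=55
  val=55, c=0
  val=18, c=1
  val=6, c=2
  val=2, c=3
  val=0, c=4

Final answer: 4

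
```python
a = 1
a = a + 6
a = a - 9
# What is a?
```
Trace:
  a=1
  a=7
  a=-2

Final answer: -2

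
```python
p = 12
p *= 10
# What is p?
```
Trace:
  p=12
  p=120

Final answer: 120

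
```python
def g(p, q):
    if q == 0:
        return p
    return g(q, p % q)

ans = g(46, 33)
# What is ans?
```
Call trace:
g(p=46, q=33)
  g(p=33, q=13)
    g(p=13, q=7)
      g(p=7, q=6)
        g(p=6, q=1)
          g(p=1, q=0)
          -> return 1
        -> return 1
      -> return 1
    -> return 1
  -> return 1
-> return 1

Final answer: 1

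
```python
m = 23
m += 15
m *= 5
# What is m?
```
Trace:
  m=23
  m=38
  m=190

Final answer: 190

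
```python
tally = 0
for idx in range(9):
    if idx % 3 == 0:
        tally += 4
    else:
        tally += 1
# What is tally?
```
Trace:
  tally=0
  tally=4, idx=0
  tally=5, idx=1
  tally=6, idx=2
  tally=10, idx=3
  tally=11, idx=4
  tally=12, idx=5
  tally=16, idx=6
  tally=17, idx=7
  tally=18, idx=8

Final answer: 18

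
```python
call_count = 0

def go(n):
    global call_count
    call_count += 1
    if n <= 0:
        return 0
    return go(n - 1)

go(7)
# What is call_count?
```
Call trace:
go(n=7)
  go(n=6)
    go(n=5)
      go(n=4)
        go(n=3)
          go(n=2)
            go(n=1)
              go(n=0)
              -> return 0
            -> return 0
          -> return 0
        -> return 0
      -> return 0
    -> return 0
  -> return 0
-> return 0

call_count is incremented once per call. go is entered once for each n = 7, 6, 5, 4, 3, 2, 1, 0 (the n <= 0 call returns without recursing), i.e. 7 + 1 calls.
call_count = 8

Final answer: 8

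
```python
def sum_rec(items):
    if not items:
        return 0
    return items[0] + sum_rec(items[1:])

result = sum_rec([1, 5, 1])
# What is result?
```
Call trace:
sum_rec(items=[1, 5, 1])
  sum_rec(items=[5, 1])
    sum_rec(items=[1])
      sum_rec(items=[])
      -> return 0
    -> return 1
  -> return 6
-> return 7

Final answer: 7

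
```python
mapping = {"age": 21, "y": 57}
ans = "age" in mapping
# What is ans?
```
Trace:
  mapping={'age': 21, 'y': 57}
  mapping={'age': 21, 'y': 57}, ans=True

Final answer: True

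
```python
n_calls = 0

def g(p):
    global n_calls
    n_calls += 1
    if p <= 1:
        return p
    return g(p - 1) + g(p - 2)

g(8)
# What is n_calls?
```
Call trace (a repeated sub-call is expanded the first time; later identical calls just restate its return value):
g(p=8)
  g(p=7)
    g(p=6)
      g(p=5)
        g(p=4)
          g(p=3)
            g(p=2)
              g(p=1)
              -> return 1
              g(p=0)
              -> return 0
            -> return 1
            g(p=1)
            -> return 1
          -> return 2
          g(p=2) -> return 1  (same call as traced above)
        -> return 3
        g(p=3) -> return 2  (same call as traced above)
      -> return 5
      g(p=4) -> return 3  (same call as traced above)
    -> return 8
    g(p=5) -> return 5  (same call as traced above)
  -> return 13
  g(p=6) -> return 8  (same call as traced above)
-> return 21

n_calls is incremented once per call, so count the calls in each subtree. Let C(p) = number of calls made by g(p).
C(0) = C(1) = 1 (base case, no recursion); C(p) = 1 + C(p - 1) + C(p - 2) otherwise.
C(2) = 1 + C(1) + C(0) = 1 + 1 + 1 = 3
C(3) = 1 + C(2) + C(1) = 1 + 3 + 1 = 5
C(4) = 1 + C(3) + C(2) = 1 + 5 + 3 = 9
C(5) = 1 + C(4) + C(3) = 1 + 9 + 5 = 15
C(6) = 1 + C(5) + C(4) = 1 + 15 + 9 = 25
C(7) = 1 + C(6) + C(5) = 1 + 25 + 15 = 41
C(8) = 1 + C(7) + C(6) = 1 + 41 + 25 = 67
n_calls = C(8) = 67

Final answer: 67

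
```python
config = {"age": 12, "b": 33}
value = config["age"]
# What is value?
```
Trace:
  config={'age': 12, 'b': 33}
  config={'age': 12, 'b': 33}, value=12

Final answer: 12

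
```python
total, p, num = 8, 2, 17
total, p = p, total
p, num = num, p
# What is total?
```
Trace:
  total=8, p=2, num=17
  total=2, p=8, num=17
  total=2, p=17, num=8

Final answer: 2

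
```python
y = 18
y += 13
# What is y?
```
Trace:
  y=18
  y=31

Final answer: 31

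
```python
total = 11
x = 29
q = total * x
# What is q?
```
Trace:
  total=11
  total=11, x=29
  total=11, x=29, q=319

Final answer: 319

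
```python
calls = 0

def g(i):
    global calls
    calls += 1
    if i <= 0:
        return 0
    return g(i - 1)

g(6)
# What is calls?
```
Call trace:
g(i=6)
  g(i=5)
    g(i=4)
      g(i=3)
        g(i=2)
          g(i=1)
            g(i=0)
            -> return 0
          -> return 0
        -> return 0
      -> return 0
    -> return 0
  -> return 0
-> return 0

calls is incremented once per call. g is entered once for each i = 6, 5, 4, 3, 2, 1, 0 (the i <= 0 call returns without recursing), i.e. 6 + 1 calls.
calls = 7

Final answer: 7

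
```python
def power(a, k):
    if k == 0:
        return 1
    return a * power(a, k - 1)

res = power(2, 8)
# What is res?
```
Call trace:
power(a=2, k=8)
  power(a=2, k=7)
    power(a=2, k=6)
      power(a=2, k=5)
        power(a=2, k=4)
          power(a=2, k=3)
            power(a=2, k=2)
              power(a=2, k=1)
                power(a=2, k=0)
                -> return 1
              -> return 2
            -> return 4
          -> return 8
        -> return 16
      -> return 32
    -> return 64
  -> return 128
-> return 256

Final answer: 256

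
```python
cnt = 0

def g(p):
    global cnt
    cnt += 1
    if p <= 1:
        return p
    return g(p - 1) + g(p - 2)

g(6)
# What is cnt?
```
Call trace (a repeated sub-call is expanded the first time; later identical calls just restate its return value):
g(p=6)
  g(p=5)
    g(p=4)
      g(p=3)
        g(p=2)
          g(p=1)
          -> return 1
          g(p=0)
          -> return 0
        -> return 1
        g(p=1)
        -> return 1
      -> return 2
      g(p=2) -> return 1  (same call as traced above)
    -> return 3
    g(p=3) -> return 2  (same call as traced above)
  -> return 5
  g(p=4) -> return 3  (same call as traced above)
-> return 8

cnt is incremented once per call, so count the calls in each subtree. Let C(p) = number of calls made by g(p).
C(0) = C(1) = 1 (base case, no recursion); C(p) = 1 + C(p - 1) + C(p - 2) otherwise.
C(2) = 1 + C(1) + C(0) = 1 + 1 + 1 = 3
C(3) = 1 + C(2) + C(1) = 1 + 3 + 1 = 5
C(4) = 1 + C(3) + C(2) = 1 + 5 + 3 = 9
C(5) = 1 + C(4) + C(3) = 1 + 9 + 5 = 15
C(6) = 1 + C(5) + C(4) = 1 + 15 + 9 = 25
cnt = C(6) = 25

Final answer: 25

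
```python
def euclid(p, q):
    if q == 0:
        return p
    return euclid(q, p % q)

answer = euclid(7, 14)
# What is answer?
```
Call trace:
euclid(p=7, q=14)
  euclid(p=14, q=7)
    euclid(p=7, q=0)
    -> return 7
  -> return 7
-> return 7

Final answer: 7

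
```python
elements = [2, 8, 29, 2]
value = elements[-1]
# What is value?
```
Trace:
  elements=[2, 8, 29, 2]
  elements=[2, 8, 29, 2], value=2

Final answer: 2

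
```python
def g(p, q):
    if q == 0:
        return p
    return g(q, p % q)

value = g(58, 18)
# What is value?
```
Call trace:
g(p=58, q=18)
  g(p=18, q=4)
    g(p=4, q=2)
      g(p=2, q=0)
      -> return 2
    -> return 2
  -> return 2
-> return 2

Final answer: 2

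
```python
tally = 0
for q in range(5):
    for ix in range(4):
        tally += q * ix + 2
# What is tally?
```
Trace:
  tally=0
  tally=2, q=0, ix=0
  tally=4, q=0, ix=1
  tally=6, q=0, ix=2
  tally=8, q=0, ix=3
  tally=10, q=1, ix=0
  tally=13, q=1, ix=1
  tally=17, q=1, ix=2
  tally=22, q=1, ix=3
  tally=24, q=2, ix=0
  tally=28, q=2, ix=1
  tally=34, q=2, ix=2
  tally=42, q=2, ix=3
  tally=44, q=3, ix=0
  tally=49, q=3, ix=1
  tally=57, q=3, ix=2
  tally=68, q=3, ix=3
  tally=70, q=4, ix=0
  tally=76, q=4, ix=1
  tally=86, q=4, ix=2
  tally=100, q=4, ix=3

Final answer: 100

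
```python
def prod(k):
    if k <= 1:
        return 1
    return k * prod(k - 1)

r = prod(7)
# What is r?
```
Call trace:
prod(k=7)
  prod(k=6)
    prod(k=5)
      prod(k=4)
        prod(k=3)
          prod(k=2)
            prod(k=1)
            -> return 1
          -> return 2
        -> return 6
      -> return 24
    -> return 120
  -> return 720
-> return 5040

Final answer: 5040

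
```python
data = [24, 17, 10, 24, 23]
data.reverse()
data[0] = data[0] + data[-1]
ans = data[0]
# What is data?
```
Trace:
  data=[24, 17, 10, 24, 23]
  data=[23, 24, 10, 17, 24]
  data=[47, 24, 10, 17, 24]
  data=[47, 24, 10, 17, 24], ans=47

Final answer: [47, 24, 10, 17, 24]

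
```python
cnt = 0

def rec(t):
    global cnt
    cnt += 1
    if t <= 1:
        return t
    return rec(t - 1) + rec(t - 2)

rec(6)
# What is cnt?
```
Call trace (a repeated sub-call is expanded the first time; later identical calls just restate its return value):
rec(t=6)
  rec(t=5)
    rec(t=4)
      rec(t=3)
        rec(t=2)
          rec(t=1)
          -> return 1
          rec(t=0)
          -> return 0
        -> return 1
        rec(t=1)
        -> return 1
      -> return 2
      rec(t=2) -> return 1  (same call as traced above)
    -> return 3
    rec(t=3) -> return 2  (same call as traced above)
  -> return 5
  rec(t=4) -> return 3  (same call as traced above)
-> return 8

cnt is incremented once per call, so count the calls in each subtree. Let C(t) = number of calls made by rec(t).
C(0) = C(1) = 1 (base case, no recursion); C(t) = 1 + C(t - 1) + C(t - 2) otherwise.
C(2) = 1 + C(1) + C(0) = 1 + 1 + 1 = 3
C(3) = 1 + C(2) + C(1) = 1 + 3 + 1 = 5
C(4) = 1 + C(3) + C(2) = 1 + 5 + 3 = 9
C(5) = 1 + C(4) + C(3) = 1 + 9 + 5 = 15
C(6) = 1 + C(5) + C(4) = 1 + 15 + 9 = 25
cnt = C(6) = 25

Final answer: 25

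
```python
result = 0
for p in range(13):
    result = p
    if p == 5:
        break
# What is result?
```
Trace:
  result=0
  result=0, p=0
  result=1, p=1
  result=2, p=2
  result=3, p=3
  result=4, p=4
  result=5, p=5

Final answer: 5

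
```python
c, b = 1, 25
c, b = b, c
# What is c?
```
Trace:
  c=1, b=25
  c=25, b=1

Final answer: 25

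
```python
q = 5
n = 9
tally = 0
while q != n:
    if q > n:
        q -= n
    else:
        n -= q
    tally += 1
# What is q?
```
Trace:
  q=5
  q=5, n=9
  q=5, n=9, tally=0
  q=5, n=4, tally=1
  q=1, n=4, tally=2
  q=1, n=3, tally=3
  q=1, n=2, tally=4
  q=1, n=1, tally=5

Final answer: 1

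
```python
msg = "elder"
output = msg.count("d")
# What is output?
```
Trace:
  msg='elder'
  msg='elder', output=1

Final answer: 1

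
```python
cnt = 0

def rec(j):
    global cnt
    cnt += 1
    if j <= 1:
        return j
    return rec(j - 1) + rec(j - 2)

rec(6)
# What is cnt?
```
Call trace (a repeated sub-call is expanded the first time; later identical calls just restate its return value):
rec(j=6)
  rec(j=5)
    rec(j=4)
      rec(j=3)
        rec(j=2)
          rec(j=1)
          -> return 1
          rec(j=0)
          -> return 0
        -> return 1
        rec(j=1)
        -> return 1
      -> return 2
      rec(j=2) -> return 1  (same call as traced above)
    -> return 3
    rec(j=3) -> return 2  (same call as traced above)
  -> return 5
  rec(j=4) -> return 3  (same call as traced above)
-> return 8

cnt is incremented once per call, so count the calls in each subtree. Let C(j) = number of calls made by rec(j).
C(0) = C(1) = 1 (base case, no recursion); C(j) = 1 + C(j - 1) + C(j - 2) otherwise.
C(2) = 1 + C(1) + C(0) = 1 + 1 + 1 = 3
C(3) = 1 + C(2) + C(1) = 1 + 3 + 1 = 5
C(4) = 1 + C(3) + C(2) = 1 + 5 + 3 = 9
C(5) = 1 + C(4) + C(3) = 1 + 9 + 5 = 15
C(6) = 1 + C(5) + C(4) = 1 + 15 + 9 = 25
cnt = C(6) = 25

Final answer: 25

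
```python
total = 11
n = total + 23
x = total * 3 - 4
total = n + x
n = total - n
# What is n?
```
Trace:
  total=11
  total=11, n=34
  total=11, n=34, x=29
  total=63, n=34, x=29
  total=63, n=29, x=29

Final answer: 29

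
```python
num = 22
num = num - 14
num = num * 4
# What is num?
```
Trace:
  num=22
  num=8
  num=32

Final answer: 32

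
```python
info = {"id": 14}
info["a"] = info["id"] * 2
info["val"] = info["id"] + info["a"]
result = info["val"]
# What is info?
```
Trace:
  info={'id': 14}
  info={'id': 14, 'a': 28}
  info={'id': 14, 'a': 28, 'val': 42}
  info={'id': 14, 'a': 28, 'val': 42}, result=42

Final answer: {'id': 14, 'a': 28, 'val': 42}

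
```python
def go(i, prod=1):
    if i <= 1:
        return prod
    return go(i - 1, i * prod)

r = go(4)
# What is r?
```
Call trace:
go(i=4, prod=1)
  go(i=3, prod=4)
    go(i=2, prod=12)
      go(i=1, prod=24)
      -> return 24
    -> return 24
  -> return 24
-> return 24

Final answer: 24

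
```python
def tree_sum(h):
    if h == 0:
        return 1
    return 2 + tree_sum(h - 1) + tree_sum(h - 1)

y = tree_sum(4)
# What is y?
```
Call trace (a repeated sub-call is expanded the first time; later identical calls just restate its return value):
tree_sum(h=4)
  tree_sum(h=3)
    tree_sum(h=2)
      tree_sum(h=1)
        tree_sum(h=0)
        -> return 1
        tree_sum(h=0)
        -> return 1
      -> return 4
      tree_sum(h=1) -> return 4  (same call as traced above)
    -> return 10
    tree_sum(h=2) -> return 10  (same call as traced above)
  -> return 22
  tree_sum(h=3) -> return 22  (same call as traced above)
-> return 46

Final answer: 46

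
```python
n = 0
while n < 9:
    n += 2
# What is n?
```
Trace:
  n=0
  n=2
  n=4
  n=6
  n=8
  n=10

Final answer: 10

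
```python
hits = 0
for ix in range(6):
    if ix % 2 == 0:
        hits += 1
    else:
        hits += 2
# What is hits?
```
Trace:
  hits=0
  hits=1, ix=0
  hits=3, ix=1
  hits=4, ix=2
  hits=6, ix=3
  hits=7, ix=4
  hits=9, ix=5

Final answer: 9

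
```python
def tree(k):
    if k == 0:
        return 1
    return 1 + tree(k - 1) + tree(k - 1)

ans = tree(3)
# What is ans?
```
Call trace (a repeated sub-call is expanded the first time; later identical calls just restate its return value):
tree(k=3)
  tree(k=2)
    tree(k=1)
      tree(k=0)
      -> return 1
      tree(k=0)
      -> return 1
    -> return 3
    tree(k=1) -> return 3  (same call as traced above)
  -> return 7
  tree(k=2) -> return 7  (same call as traced above)
-> return 15

Final answer: 15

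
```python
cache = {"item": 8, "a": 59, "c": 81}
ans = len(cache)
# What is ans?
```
Trace:
  cache={'item': 8, 'a': 59, 'c': 81}
  cache={'item': 8, 'a': 59, 'c': 81}, ans=3

Final answer: 3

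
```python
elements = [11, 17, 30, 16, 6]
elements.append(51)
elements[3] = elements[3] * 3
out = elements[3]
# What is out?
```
Trace:
  elements=[11, 17, 30, 16, 6]
  elements=[11, 17, 30, 16, 6, 51]
  elements=[11, 17, 30, 48, 6, 51]
  elements=[11, 17, 30, 48, 6, 51], out=48

Final answer: 48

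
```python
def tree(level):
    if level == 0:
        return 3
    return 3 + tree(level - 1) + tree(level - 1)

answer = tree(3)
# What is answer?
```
Call trace (a repeated sub-call is expanded the first time; later identical calls just restate its return value):
tree(level=3)
  tree(level=2)
    tree(level=1)
      tree(level=0)
      -> return 3
      tree(level=0)
      -> return 3
    -> return 9
    tree(level=1) -> return 9  (same call as traced above)
  -> return 21
  tree(level=2) -> return 21  (same call as traced above)
-> return 45

Final answer: 45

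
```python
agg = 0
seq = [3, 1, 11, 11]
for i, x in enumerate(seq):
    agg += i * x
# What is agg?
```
Trace:
  agg=0
  agg=0, i=0, x=3
  agg=1, i=1, x=1
  agg=23, i=2, x=11
  agg=56, i=3, x=11

Final answer: 56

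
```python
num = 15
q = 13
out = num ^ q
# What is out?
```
Trace:
  num=15
  num=15, q=13
  num=15, q=13, out=2

Final answer: 2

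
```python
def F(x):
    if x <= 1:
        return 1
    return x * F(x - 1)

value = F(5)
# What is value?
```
Call trace:
F(x=5)
  F(x=4)
    F(x=3)
      F(x=2)
        F(x=1)
        -> return 1
      -> return 2
    -> return 6
  -> return 24
-> return 120

Final answer: 120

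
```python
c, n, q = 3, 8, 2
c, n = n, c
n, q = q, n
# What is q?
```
Trace:
  c=3, n=8, q=2
  c=8, n=3, q=2
  c=8, n=2, q=3

Final answer: 3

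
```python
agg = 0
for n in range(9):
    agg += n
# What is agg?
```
Trace:
  agg=0
  agg=0, n=0
  agg=1, n=1
  agg=3, n=2
  agg=6, n=3
  agg=10, n=4
  agg=15, n=5
  agg=21, n=6
  agg=28, n=7
  agg=36, n=8

Final answer: 36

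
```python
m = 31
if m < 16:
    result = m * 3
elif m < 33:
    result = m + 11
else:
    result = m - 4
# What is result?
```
Trace:
  m=31
  m=31, result=42

Final answer: 42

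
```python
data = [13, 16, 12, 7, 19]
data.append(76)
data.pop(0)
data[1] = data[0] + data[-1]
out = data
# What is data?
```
Trace:
  data=[13, 16, 12, 7, 19]
  data=[13, 16, 12, 7, 19, 76]
  data=[16, 12, 7, 19, 76]
  data=[16, 92, 7, 19, 76]
  data=[16, 92, 7, 19, 76], out=[16, 92, 7, 19, 76]

Final answer: [16, 92, 7, 19, 76]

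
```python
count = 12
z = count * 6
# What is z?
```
Trace:
  count=12
  count=12, z=72

Final answer: 72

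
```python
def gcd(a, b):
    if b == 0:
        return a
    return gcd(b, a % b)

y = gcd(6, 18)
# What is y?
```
Call trace:
gcd(a=6, b=18)
  gcd(a=18, b=6)
    gcd(a=6, b=0)
    -> return 6
  -> return 6
-> return 6

Final answer: 6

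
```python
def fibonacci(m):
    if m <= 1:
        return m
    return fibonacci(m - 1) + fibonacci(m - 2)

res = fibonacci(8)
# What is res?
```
Call trace (a repeated sub-call is expanded the first time; later identical calls just restate its return value):
fibonacci(m=8)
  fibonacci(m=7)
    fibonacci(m=6)
      fibonacci(m=5)
        fibonacci(m=4)
          fibonacci(m=3)
            fibonacci(m=2)
              fibonacci(m=1)
              -> return 1
              fibonacci(m=0)
              -> return 0
            -> return 1
            fibonacci(m=1)
            -> return 1
          -> return 2
          fibonacci(m=2) -> return 1  (same call as traced above)
        -> return 3
        fibonacci(m=3) -> return 2  (same call as traced above)
      -> return 5
      fibonacci(m=4) -> return 3  (same call as traced above)
    -> return 8
    fibonacci(m=5) -> return 5  (same call as traced above)
  -> return 13
  fibonacci(m=6) -> return 8  (same call as traced above)
-> return 21

Final answer: 21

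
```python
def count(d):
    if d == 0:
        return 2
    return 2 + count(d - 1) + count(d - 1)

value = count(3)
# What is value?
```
Call trace (a repeated sub-call is expanded the first time; later identical calls just restate its return value):
count(d=3)
  count(d=2)
    count(d=1)
      count(d=0)
      -> return 2
      count(d=0)
      -> return 2
    -> return 6
    count(d=1) -> return 6  (same call as traced above)
  -> return 14
  count(d=2) -> return 14  (same call as traced above)
-> return 30

Final answer: 30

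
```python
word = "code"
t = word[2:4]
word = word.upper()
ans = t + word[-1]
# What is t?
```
Trace:
  word='code'
  word='code', t='de'
  word='CODE', t='de'
  word='CODE', t='de', ans='deE'

Final answer: 'de'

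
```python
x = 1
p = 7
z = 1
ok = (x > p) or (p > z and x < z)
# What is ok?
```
Trace:
  x=1
  x=1, p=7
  x=1, p=7, z=1
  x=1, p=7, z=1, ok=False

Final answer: False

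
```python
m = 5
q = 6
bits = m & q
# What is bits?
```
Trace:
  m=5
  m=5, q=6
  m=5, q=6, bits=4

Final answer: 4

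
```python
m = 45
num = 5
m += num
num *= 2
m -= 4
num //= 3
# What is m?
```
Trace:
  m=45
  m=45, num=5
  m=50, num=5
  m=50, num=10
  m=46, num=10
  m=46, num=3

Final answer: 46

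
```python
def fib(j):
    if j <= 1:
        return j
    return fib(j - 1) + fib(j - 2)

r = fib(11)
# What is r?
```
Call trace (a repeated sub-call is expanded the first time; later identical calls just restate its return value):
fib(j=11)
  fib(j=10)
    fib(j=9)
      fib(j=8)
        fib(j=7)
          fib(j=6)
            fib(j=5)
              fib(j=4)
                fib(j=3)
                  fib(j=2)
                    fib(j=1)
                    -> return 1
                    fib(j=0)
                    -> return 0
                  -> return 1
                  fib(j=1)
                  -> return 1
                -> return 2
                fib(j=2) -> return 1  (same call as traced above)
              -> return 3
              fib(j=3) -> return 2  (same call as traced above)
            -> return 5
            fib(j=4) -> return 3  (same call as traced above)
          -> return 8
          fib(j=5) -> return 5  (same call as traced above)
        -> return 13
        fib(j=6) -> return 8  (same call as traced above)
      -> return 21
      fib(j=7) -> return 13  (same call as traced above)
    -> return 34
    fib(j=8) -> return 21  (same call as traced above)
  -> return 55
  fib(j=9) -> return 34  (same call as traced above)
-> return 89

Final answer: 89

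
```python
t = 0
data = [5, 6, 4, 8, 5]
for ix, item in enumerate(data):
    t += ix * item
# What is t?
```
Trace:
  t=0
  t=0, ix=0, item=5
  t=6, ix=1, item=6
  t=14, ix=2, item=4
  t=38, ix=3, item=8
  t=58, ix=4, item=5

Final answer: 58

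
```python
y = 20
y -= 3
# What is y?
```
Trace:
  y=20
  y=17

Final answer: 17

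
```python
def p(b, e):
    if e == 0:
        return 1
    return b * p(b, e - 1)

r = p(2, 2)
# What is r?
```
Call trace:
p(b=2, e=2)
  p(b=2, e=1)
    p(b=2, e=0)
    -> return 1
  -> return 2
-> return 4

Final answer: 4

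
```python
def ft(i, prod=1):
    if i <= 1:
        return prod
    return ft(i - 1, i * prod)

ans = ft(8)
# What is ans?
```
Call trace:
ft(i=8, prod=1)
  ft(i=7, prod=8)
    ft(i=6, prod=56)
      ft(i=5, prod=336)
        ft(i=4, prod=1680)
          ft(i=3, prod=6720)
            ft(i=2, prod=20160)
              ft(i=1, prod=40320)
              -> return 40320
            -> return 40320
          -> return 40320
        -> return 40320
      -> return 40320
    -> return 40320
  -> return 40320
-> return 40320

Final answer: 40320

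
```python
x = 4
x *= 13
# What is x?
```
Trace:
  x=4
  x=52

Final answer: 52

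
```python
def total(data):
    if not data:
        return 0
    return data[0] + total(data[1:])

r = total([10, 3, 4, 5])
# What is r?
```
Call trace:
total(data=[10, 3, 4, 5])
  total(data=[3, 4, 5])
    total(data=[4, 5])
      total(data=[5])
        total(data=[])
        -> return 0
      -> return 5
    -> return 9
  -> return 12
-> return 22

Final answer: 22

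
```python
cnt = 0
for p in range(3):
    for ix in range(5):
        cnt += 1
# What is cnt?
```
Trace:
  cnt=0
  cnt=1, p=0, ix=0
  cnt=2, p=0, ix=1
  cnt=3, p=0, ix=2
  cnt=4, p=0, ix=3
  cnt=5, p=0, ix=4
  cnt=6, p=1, ix=0
  cnt=7, p=1, ix=1
  cnt=8, p=1, ix=2
  cnt=9, p=1, ix=3
  cnt=10, p=1, ix=4
  cnt=11, p=2, ix=0
  cnt=12, p=2, ix=1
  cnt=13, p=2, ix=2
  cnt=14, p=2, ix=3
  cnt=15, p=2, ix=4

Final answer: 15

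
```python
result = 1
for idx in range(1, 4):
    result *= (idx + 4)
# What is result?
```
Trace:
  result=1
  result=5, idx=1
  result=30, idx=2
  result=210, idx=3

Final answer: 210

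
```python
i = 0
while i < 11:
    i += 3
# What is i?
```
Trace:
  i=0
  i=3
  i=6
  i=9
  i=12

Final answer: 12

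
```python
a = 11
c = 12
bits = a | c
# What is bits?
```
Trace:
  a=11
  a=11, c=12
  a=11, c=12, bits=15

Final answer: 15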